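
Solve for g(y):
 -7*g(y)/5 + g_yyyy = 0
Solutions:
 g(y) = C1*exp(-5^(3/4)*7^(1/4)*y/5) + C2*exp(5^(3/4)*7^(1/4)*y/5) + C3*sin(5^(3/4)*7^(1/4)*y/5) + C4*cos(5^(3/4)*7^(1/4)*y/5)


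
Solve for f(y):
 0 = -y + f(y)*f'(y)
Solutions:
 f(y) = -sqrt(C1 + y^2)
 f(y) = sqrt(C1 + y^2)


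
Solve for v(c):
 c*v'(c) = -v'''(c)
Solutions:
 v(c) = C1 + Integral(C2*airyai(-c) + C3*airybi(-c), c)


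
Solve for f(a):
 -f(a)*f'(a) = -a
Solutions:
 f(a) = -sqrt(C1 + a^2)
 f(a) = sqrt(C1 + a^2)


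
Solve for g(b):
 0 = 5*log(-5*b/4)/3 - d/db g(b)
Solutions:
 g(b) = C1 + 5*b*log(-b)/3 + 5*b*(-2*log(2) - 1 + log(5))/3


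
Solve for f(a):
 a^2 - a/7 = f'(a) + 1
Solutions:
 f(a) = C1 + a^3/3 - a^2/14 - a


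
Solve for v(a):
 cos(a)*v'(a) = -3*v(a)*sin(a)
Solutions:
 v(a) = C1*cos(a)^3


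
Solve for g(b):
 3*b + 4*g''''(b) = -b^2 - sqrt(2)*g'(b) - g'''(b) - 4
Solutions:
 g(b) = C1 + C2*exp(b*(-2 + (1 + 216*sqrt(2) + sqrt(-1 + (1 + 216*sqrt(2))^2))^(-1/3) + (1 + 216*sqrt(2) + sqrt(-1 + (1 + 216*sqrt(2))^2))^(1/3))/24)*sin(sqrt(3)*b*(-(1 + 216*sqrt(2) + sqrt(-1 + (1 + 216*sqrt(2))^2))^(1/3) + (1 + 216*sqrt(2) + sqrt(-1 + (1 + 216*sqrt(2))^2))^(-1/3))/24) + C3*exp(b*(-2 + (1 + 216*sqrt(2) + sqrt(-1 + (1 + 216*sqrt(2))^2))^(-1/3) + (1 + 216*sqrt(2) + sqrt(-1 + (1 + 216*sqrt(2))^2))^(1/3))/24)*cos(sqrt(3)*b*(-(1 + 216*sqrt(2) + sqrt(-1 + (1 + 216*sqrt(2))^2))^(1/3) + (1 + 216*sqrt(2) + sqrt(-1 + (1 + 216*sqrt(2))^2))^(-1/3))/24) + C4*exp(-b*((1 + 216*sqrt(2) + sqrt(-1 + (1 + 216*sqrt(2))^2))^(-1/3) + 1 + (1 + 216*sqrt(2) + sqrt(-1 + (1 + 216*sqrt(2))^2))^(1/3))/12) - sqrt(2)*b^3/6 - 3*sqrt(2)*b^2/4 - 2*sqrt(2)*b + b


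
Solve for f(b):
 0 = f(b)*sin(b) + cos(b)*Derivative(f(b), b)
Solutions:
 f(b) = C1*cos(b)


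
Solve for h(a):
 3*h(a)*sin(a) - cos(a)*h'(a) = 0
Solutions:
 h(a) = C1/cos(a)^3


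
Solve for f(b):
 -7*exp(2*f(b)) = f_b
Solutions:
 f(b) = log(-sqrt(-1/(C1 - 7*b))) - log(2)/2
 f(b) = log(-1/(C1 - 7*b))/2 - log(2)/2


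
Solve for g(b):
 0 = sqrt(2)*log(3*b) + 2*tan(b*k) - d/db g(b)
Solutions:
 g(b) = C1 + sqrt(2)*b*(log(b) - 1) + sqrt(2)*b*log(3) + 2*Piecewise((-log(cos(b*k))/k, Ne(k, 0)), (0, True))


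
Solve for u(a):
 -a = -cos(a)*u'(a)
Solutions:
 u(a) = C1 + Integral(a/cos(a), a)


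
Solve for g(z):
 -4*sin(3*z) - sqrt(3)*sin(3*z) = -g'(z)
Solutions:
 g(z) = C1 - 4*cos(3*z)/3 - sqrt(3)*cos(3*z)/3


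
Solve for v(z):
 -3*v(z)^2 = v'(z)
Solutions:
 v(z) = 1/(C1 + 3*z)


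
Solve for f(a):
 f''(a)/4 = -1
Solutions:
 f(a) = C1 + C2*a - 2*a^2


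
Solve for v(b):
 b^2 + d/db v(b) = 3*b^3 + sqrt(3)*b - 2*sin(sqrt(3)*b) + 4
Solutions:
 v(b) = C1 + 3*b^4/4 - b^3/3 + sqrt(3)*b^2/2 + 4*b + 2*sqrt(3)*cos(sqrt(3)*b)/3


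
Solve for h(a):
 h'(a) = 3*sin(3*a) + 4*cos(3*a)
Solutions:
 h(a) = C1 + 4*sin(3*a)/3 - cos(3*a)


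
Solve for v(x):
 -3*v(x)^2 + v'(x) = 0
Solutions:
 v(x) = -1/(C1 + 3*x)


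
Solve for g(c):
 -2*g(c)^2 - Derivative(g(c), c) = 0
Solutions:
 g(c) = 1/(C1 + 2*c)


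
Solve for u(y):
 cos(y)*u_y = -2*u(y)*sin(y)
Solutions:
 u(y) = C1*cos(y)^2


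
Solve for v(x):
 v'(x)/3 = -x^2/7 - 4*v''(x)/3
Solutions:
 v(x) = C1 + C2*exp(-x/4) - x^3/7 + 12*x^2/7 - 96*x/7


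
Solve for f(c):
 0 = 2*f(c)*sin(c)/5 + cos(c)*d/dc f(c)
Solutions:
 f(c) = C1*cos(c)^(2/5)


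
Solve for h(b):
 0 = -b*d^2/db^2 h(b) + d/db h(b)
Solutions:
 h(b) = C1 + C2*b^2


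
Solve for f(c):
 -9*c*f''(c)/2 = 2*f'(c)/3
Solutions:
 f(c) = C1 + C2*c^(23/27)


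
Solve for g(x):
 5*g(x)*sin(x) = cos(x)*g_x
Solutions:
 g(x) = C1/cos(x)^5


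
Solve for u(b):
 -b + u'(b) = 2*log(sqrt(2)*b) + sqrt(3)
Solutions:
 u(b) = C1 + b^2/2 + 2*b*log(b) - 2*b + b*log(2) + sqrt(3)*b


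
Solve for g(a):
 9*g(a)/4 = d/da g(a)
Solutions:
 g(a) = C1*exp(9*a/4)


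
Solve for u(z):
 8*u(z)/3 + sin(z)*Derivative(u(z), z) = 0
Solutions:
 u(z) = C1*(cos(z) + 1)^(4/3)/(cos(z) - 1)^(4/3)


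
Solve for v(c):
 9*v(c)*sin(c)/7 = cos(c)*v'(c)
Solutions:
 v(c) = C1/cos(c)^(9/7)


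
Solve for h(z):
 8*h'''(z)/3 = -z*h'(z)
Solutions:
 h(z) = C1 + Integral(C2*airyai(-3^(1/3)*z/2) + C3*airybi(-3^(1/3)*z/2), z)


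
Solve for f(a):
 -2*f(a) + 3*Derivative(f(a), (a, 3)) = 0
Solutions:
 f(a) = C3*exp(2^(1/3)*3^(2/3)*a/3) + (C1*sin(2^(1/3)*3^(1/6)*a/2) + C2*cos(2^(1/3)*3^(1/6)*a/2))*exp(-2^(1/3)*3^(2/3)*a/6)


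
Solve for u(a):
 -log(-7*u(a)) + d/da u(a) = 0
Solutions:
 -Integral(1/(log(-_y) + log(7)), (_y, u(a))) = C1 - a


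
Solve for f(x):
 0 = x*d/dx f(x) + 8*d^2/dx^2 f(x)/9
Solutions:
 f(x) = C1 + C2*erf(3*x/4)


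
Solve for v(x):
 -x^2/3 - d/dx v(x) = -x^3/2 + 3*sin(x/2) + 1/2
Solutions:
 v(x) = C1 + x^4/8 - x^3/9 - x/2 + 6*cos(x/2)


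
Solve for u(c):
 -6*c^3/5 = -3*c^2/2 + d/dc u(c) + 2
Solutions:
 u(c) = C1 - 3*c^4/10 + c^3/2 - 2*c


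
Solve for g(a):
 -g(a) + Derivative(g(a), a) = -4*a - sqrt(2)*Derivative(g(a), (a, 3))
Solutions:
 g(a) = C1*exp(-a*(-2*2^(1/6)*3^(2/3)/(9*sqrt(2) + sqrt(6)*sqrt(2*sqrt(2) + 27))^(1/3) + 6^(1/3)*(9*sqrt(2) + sqrt(6)*sqrt(2*sqrt(2) + 27))^(1/3))/12)*sin(a*(6*6^(1/6)/(9*sqrt(2) + sqrt(6)*sqrt(2*sqrt(2) + 27))^(1/3) + 2^(1/3)*3^(5/6)*(9*sqrt(2) + sqrt(6)*sqrt(2*sqrt(2) + 27))^(1/3))/12) + C2*exp(-a*(-2*2^(1/6)*3^(2/3)/(9*sqrt(2) + sqrt(6)*sqrt(2*sqrt(2) + 27))^(1/3) + 6^(1/3)*(9*sqrt(2) + sqrt(6)*sqrt(2*sqrt(2) + 27))^(1/3))/12)*cos(a*(6*6^(1/6)/(9*sqrt(2) + sqrt(6)*sqrt(2*sqrt(2) + 27))^(1/3) + 2^(1/3)*3^(5/6)*(9*sqrt(2) + sqrt(6)*sqrt(2*sqrt(2) + 27))^(1/3))/12) + C3*exp(a*(-2*2^(1/6)*3^(2/3)/(9*sqrt(2) + sqrt(6)*sqrt(2*sqrt(2) + 27))^(1/3) + 6^(1/3)*(9*sqrt(2) + sqrt(6)*sqrt(2*sqrt(2) + 27))^(1/3))/6) + 4*a + 4


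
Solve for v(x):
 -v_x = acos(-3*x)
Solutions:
 v(x) = C1 - x*acos(-3*x) - sqrt(1 - 9*x^2)/3


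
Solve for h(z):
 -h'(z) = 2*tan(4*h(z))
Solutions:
 h(z) = -asin(C1*exp(-8*z))/4 + pi/4
 h(z) = asin(C1*exp(-8*z))/4


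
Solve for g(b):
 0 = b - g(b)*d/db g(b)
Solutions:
 g(b) = -sqrt(C1 + b^2)
 g(b) = sqrt(C1 + b^2)


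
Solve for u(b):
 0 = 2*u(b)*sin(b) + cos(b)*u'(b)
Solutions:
 u(b) = C1*cos(b)^2


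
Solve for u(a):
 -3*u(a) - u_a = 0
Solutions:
 u(a) = C1*exp(-3*a)


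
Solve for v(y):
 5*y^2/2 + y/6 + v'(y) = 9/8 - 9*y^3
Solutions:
 v(y) = C1 - 9*y^4/4 - 5*y^3/6 - y^2/12 + 9*y/8


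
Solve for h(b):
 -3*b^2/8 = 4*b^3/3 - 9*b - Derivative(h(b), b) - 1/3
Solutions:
 h(b) = C1 + b^4/3 + b^3/8 - 9*b^2/2 - b/3


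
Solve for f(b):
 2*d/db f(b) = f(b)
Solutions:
 f(b) = C1*exp(b/2)


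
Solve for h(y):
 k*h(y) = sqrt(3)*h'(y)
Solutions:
 h(y) = C1*exp(sqrt(3)*k*y/3)


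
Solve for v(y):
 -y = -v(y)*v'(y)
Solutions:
 v(y) = -sqrt(C1 + y^2)
 v(y) = sqrt(C1 + y^2)


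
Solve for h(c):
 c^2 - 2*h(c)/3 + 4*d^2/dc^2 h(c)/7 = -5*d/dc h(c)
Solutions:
 h(c) = C1*exp(c*(-105 + sqrt(11697))/24) + C2*exp(-c*(105 + sqrt(11697))/24) + 3*c^2/2 + 45*c/2 + 4797/28


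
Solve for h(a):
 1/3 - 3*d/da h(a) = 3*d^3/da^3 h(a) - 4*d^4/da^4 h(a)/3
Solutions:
 h(a) = C1 + C2*exp(a*(-3^(2/3)*(4*sqrt(7) + 11)^(1/3) - 3*3^(1/3)/(4*sqrt(7) + 11)^(1/3) + 6)/8)*sin(3*3^(1/6)*a*(-(4*sqrt(7) + 11)^(1/3) + 3^(2/3)/(4*sqrt(7) + 11)^(1/3))/8) + C3*exp(a*(-3^(2/3)*(4*sqrt(7) + 11)^(1/3) - 3*3^(1/3)/(4*sqrt(7) + 11)^(1/3) + 6)/8)*cos(3*3^(1/6)*a*(-(4*sqrt(7) + 11)^(1/3) + 3^(2/3)/(4*sqrt(7) + 11)^(1/3))/8) + C4*exp(a*(3*3^(1/3)/(4*sqrt(7) + 11)^(1/3) + 3 + 3^(2/3)*(4*sqrt(7) + 11)^(1/3))/4) + a/9


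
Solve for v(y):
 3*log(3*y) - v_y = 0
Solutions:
 v(y) = C1 + 3*y*log(y) - 3*y + y*log(27)


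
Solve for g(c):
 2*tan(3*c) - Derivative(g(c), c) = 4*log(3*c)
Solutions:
 g(c) = C1 - 4*c*log(c) - 4*c*log(3) + 4*c - 2*log(cos(3*c))/3


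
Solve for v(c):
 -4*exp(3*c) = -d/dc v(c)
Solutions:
 v(c) = C1 + 4*exp(3*c)/3


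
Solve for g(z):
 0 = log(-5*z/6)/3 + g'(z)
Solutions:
 g(z) = C1 - z*log(-z)/3 + z*(-log(5) + 1 + log(6))/3


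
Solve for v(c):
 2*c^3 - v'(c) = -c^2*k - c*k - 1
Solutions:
 v(c) = C1 + c^4/2 + c^3*k/3 + c^2*k/2 + c


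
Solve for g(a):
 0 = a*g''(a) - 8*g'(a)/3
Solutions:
 g(a) = C1 + C2*a^(11/3)


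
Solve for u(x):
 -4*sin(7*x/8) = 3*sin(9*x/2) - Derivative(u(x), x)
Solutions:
 u(x) = C1 - 32*cos(7*x/8)/7 - 2*cos(9*x/2)/3


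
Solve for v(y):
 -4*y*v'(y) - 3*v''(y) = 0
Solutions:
 v(y) = C1 + C2*erf(sqrt(6)*y/3)


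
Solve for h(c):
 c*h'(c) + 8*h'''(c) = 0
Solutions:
 h(c) = C1 + Integral(C2*airyai(-c/2) + C3*airybi(-c/2), c)


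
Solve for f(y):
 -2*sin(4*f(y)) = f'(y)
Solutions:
 f(y) = -acos((-C1 - exp(16*y))/(C1 - exp(16*y)))/4 + pi/2
 f(y) = acos((-C1 - exp(16*y))/(C1 - exp(16*y)))/4


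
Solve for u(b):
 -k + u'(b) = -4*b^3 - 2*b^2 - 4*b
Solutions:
 u(b) = C1 - b^4 - 2*b^3/3 - 2*b^2 + b*k


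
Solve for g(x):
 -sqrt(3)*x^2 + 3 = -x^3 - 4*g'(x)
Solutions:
 g(x) = C1 - x^4/16 + sqrt(3)*x^3/12 - 3*x/4


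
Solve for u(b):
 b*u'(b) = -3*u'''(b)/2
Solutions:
 u(b) = C1 + Integral(C2*airyai(-2^(1/3)*3^(2/3)*b/3) + C3*airybi(-2^(1/3)*3^(2/3)*b/3), b)


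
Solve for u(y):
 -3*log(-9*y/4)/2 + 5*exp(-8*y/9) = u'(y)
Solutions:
 u(y) = C1 - 3*y*log(-y)/2 + y*(-3*log(3) + 3/2 + 3*log(2)) - 45*exp(-8*y/9)/8


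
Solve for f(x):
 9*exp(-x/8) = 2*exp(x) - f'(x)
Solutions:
 f(x) = C1 + 2*exp(x) + 72*exp(-x/8)


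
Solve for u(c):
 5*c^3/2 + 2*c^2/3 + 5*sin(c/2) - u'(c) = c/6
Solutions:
 u(c) = C1 + 5*c^4/8 + 2*c^3/9 - c^2/12 - 10*cos(c/2)


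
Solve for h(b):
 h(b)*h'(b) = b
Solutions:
 h(b) = -sqrt(C1 + b^2)
 h(b) = sqrt(C1 + b^2)


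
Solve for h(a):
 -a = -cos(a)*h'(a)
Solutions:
 h(a) = C1 + Integral(a/cos(a), a)


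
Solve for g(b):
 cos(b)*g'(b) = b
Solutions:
 g(b) = C1 + Integral(b/cos(b), b)


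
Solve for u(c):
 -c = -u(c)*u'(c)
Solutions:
 u(c) = -sqrt(C1 + c^2)
 u(c) = sqrt(C1 + c^2)


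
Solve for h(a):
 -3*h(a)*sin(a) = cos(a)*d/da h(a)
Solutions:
 h(a) = C1*cos(a)^3


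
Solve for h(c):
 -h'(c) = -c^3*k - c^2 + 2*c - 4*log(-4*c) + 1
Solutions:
 h(c) = C1 + c^4*k/4 + c^3/3 - c^2 + 4*c*log(-c) + c*(-5 + 8*log(2))


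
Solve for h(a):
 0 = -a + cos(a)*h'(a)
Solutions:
 h(a) = C1 + Integral(a/cos(a), a)


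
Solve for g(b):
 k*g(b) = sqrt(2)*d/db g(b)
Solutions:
 g(b) = C1*exp(sqrt(2)*b*k/2)


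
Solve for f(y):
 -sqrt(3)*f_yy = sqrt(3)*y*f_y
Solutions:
 f(y) = C1 + C2*erf(sqrt(2)*y/2)


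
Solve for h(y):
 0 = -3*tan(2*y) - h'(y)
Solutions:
 h(y) = C1 + 3*log(cos(2*y))/2


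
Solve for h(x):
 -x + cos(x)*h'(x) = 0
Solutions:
 h(x) = C1 + Integral(x/cos(x), x)


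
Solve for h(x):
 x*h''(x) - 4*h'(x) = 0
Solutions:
 h(x) = C1 + C2*x^5


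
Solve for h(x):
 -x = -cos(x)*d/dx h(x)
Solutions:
 h(x) = C1 + Integral(x/cos(x), x)


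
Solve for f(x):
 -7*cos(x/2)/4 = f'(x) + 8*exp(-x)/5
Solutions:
 f(x) = C1 - 7*sin(x/2)/2 + 8*exp(-x)/5


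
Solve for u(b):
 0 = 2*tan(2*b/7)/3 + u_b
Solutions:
 u(b) = C1 + 7*log(cos(2*b/7))/3


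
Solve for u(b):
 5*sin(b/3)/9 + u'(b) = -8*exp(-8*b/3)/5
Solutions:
 u(b) = C1 + 5*cos(b/3)/3 + 3*exp(-8*b/3)/5


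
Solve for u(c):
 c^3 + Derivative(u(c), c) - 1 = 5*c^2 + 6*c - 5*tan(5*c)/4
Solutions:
 u(c) = C1 - c^4/4 + 5*c^3/3 + 3*c^2 + c + log(cos(5*c))/4


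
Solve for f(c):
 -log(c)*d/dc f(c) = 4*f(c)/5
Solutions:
 f(c) = C1*exp(-4*li(c)/5)


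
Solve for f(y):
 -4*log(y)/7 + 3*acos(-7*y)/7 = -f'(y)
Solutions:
 f(y) = C1 + 4*y*log(y)/7 - 3*y*acos(-7*y)/7 - 4*y/7 - 3*sqrt(1 - 49*y^2)/49


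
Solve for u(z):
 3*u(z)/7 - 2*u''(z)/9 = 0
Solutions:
 u(z) = C1*exp(-3*sqrt(42)*z/14) + C2*exp(3*sqrt(42)*z/14)


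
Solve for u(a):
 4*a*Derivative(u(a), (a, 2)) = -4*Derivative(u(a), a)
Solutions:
 u(a) = C1 + C2*log(a)


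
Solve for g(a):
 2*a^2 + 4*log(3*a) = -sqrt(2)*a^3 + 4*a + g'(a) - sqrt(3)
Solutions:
 g(a) = C1 + sqrt(2)*a^4/4 + 2*a^3/3 - 2*a^2 + 4*a*log(a) - 4*a + sqrt(3)*a + a*log(81)


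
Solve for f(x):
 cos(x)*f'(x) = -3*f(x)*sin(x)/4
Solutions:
 f(x) = C1*cos(x)^(3/4)


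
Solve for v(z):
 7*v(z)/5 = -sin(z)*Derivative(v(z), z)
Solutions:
 v(z) = C1*(cos(z) + 1)^(7/10)/(cos(z) - 1)^(7/10)


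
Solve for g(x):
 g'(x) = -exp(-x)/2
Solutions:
 g(x) = C1 + exp(-x)/2


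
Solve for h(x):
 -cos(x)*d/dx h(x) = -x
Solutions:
 h(x) = C1 + Integral(x/cos(x), x)


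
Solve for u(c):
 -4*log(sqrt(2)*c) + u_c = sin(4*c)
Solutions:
 u(c) = C1 + 4*c*log(c) - 4*c + 2*c*log(2) - cos(4*c)/4


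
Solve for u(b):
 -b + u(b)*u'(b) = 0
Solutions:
 u(b) = -sqrt(C1 + b^2)
 u(b) = sqrt(C1 + b^2)


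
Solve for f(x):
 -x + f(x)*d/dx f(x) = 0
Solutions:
 f(x) = -sqrt(C1 + x^2)
 f(x) = sqrt(C1 + x^2)


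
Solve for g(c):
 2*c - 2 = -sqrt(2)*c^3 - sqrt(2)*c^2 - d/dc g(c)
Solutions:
 g(c) = C1 - sqrt(2)*c^4/4 - sqrt(2)*c^3/3 - c^2 + 2*c


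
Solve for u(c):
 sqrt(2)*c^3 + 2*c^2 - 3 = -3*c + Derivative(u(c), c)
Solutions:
 u(c) = C1 + sqrt(2)*c^4/4 + 2*c^3/3 + 3*c^2/2 - 3*c


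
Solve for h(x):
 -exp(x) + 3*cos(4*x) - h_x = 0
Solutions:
 h(x) = C1 - exp(x) + 3*sin(4*x)/4


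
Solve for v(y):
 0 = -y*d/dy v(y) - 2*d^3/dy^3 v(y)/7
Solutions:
 v(y) = C1 + Integral(C2*airyai(-2^(2/3)*7^(1/3)*y/2) + C3*airybi(-2^(2/3)*7^(1/3)*y/2), y)


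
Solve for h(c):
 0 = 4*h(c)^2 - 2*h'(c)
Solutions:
 h(c) = -1/(C1 + 2*c)


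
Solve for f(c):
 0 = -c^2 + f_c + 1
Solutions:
 f(c) = C1 + c^3/3 - c


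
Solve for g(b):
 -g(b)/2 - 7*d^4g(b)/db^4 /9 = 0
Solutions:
 g(b) = (C1*sin(2^(1/4)*sqrt(3)*7^(3/4)*b/14) + C2*cos(2^(1/4)*sqrt(3)*7^(3/4)*b/14))*exp(-2^(1/4)*sqrt(3)*7^(3/4)*b/14) + (C3*sin(2^(1/4)*sqrt(3)*7^(3/4)*b/14) + C4*cos(2^(1/4)*sqrt(3)*7^(3/4)*b/14))*exp(2^(1/4)*sqrt(3)*7^(3/4)*b/14)


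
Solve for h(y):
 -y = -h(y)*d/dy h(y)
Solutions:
 h(y) = -sqrt(C1 + y^2)
 h(y) = sqrt(C1 + y^2)


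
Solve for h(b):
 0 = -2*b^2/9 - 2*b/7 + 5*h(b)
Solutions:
 h(b) = 2*b*(7*b + 9)/315


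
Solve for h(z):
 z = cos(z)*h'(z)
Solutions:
 h(z) = C1 + Integral(z/cos(z), z)


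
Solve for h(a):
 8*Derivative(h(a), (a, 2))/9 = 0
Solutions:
 h(a) = C1 + C2*a


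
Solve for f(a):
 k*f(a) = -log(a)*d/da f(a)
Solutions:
 f(a) = C1*exp(-k*li(a))


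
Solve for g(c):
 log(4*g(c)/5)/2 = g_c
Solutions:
 -2*Integral(1/(log(_y) - log(5) + 2*log(2)), (_y, g(c))) = C1 - c


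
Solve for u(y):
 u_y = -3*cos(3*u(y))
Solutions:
 u(y) = -asin((C1 + exp(18*y))/(C1 - exp(18*y)))/3 + pi/3
 u(y) = asin((C1 + exp(18*y))/(C1 - exp(18*y)))/3


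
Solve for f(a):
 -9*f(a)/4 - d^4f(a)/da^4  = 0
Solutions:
 f(a) = (C1*sin(sqrt(3)*a/2) + C2*cos(sqrt(3)*a/2))*exp(-sqrt(3)*a/2) + (C3*sin(sqrt(3)*a/2) + C4*cos(sqrt(3)*a/2))*exp(sqrt(3)*a/2)


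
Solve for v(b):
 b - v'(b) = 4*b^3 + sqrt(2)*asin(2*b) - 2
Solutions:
 v(b) = C1 - b^4 + b^2/2 + 2*b - sqrt(2)*(b*asin(2*b) + sqrt(1 - 4*b^2)/2)


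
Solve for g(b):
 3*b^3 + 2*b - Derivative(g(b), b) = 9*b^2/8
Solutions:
 g(b) = C1 + 3*b^4/4 - 3*b^3/8 + b^2


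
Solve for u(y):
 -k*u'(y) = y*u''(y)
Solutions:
 u(y) = C1 + y^(1 - re(k))*(C2*sin(log(y)*Abs(im(k))) + C3*cos(log(y)*im(k)))


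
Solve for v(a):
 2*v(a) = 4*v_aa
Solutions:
 v(a) = C1*exp(-sqrt(2)*a/2) + C2*exp(sqrt(2)*a/2)


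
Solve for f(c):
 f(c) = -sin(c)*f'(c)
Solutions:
 f(c) = C1*sqrt(cos(c) + 1)/sqrt(cos(c) - 1)


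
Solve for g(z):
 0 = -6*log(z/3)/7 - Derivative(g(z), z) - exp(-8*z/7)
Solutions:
 g(z) = C1 - 6*z*log(z)/7 + 6*z*(1 + log(3))/7 + 7*exp(-8*z/7)/8


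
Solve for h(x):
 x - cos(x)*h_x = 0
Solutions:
 h(x) = C1 + Integral(x/cos(x), x)


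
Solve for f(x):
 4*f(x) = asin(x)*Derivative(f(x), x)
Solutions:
 f(x) = C1*exp(4*Integral(1/asin(x), x))


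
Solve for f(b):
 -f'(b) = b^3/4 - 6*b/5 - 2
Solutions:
 f(b) = C1 - b^4/16 + 3*b^2/5 + 2*b


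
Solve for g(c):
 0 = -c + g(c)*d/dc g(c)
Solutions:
 g(c) = -sqrt(C1 + c^2)
 g(c) = sqrt(C1 + c^2)


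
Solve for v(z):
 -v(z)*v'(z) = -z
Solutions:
 v(z) = -sqrt(C1 + z^2)
 v(z) = sqrt(C1 + z^2)


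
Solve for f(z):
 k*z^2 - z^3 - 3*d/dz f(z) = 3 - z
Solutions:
 f(z) = C1 + k*z^3/9 - z^4/12 + z^2/6 - z


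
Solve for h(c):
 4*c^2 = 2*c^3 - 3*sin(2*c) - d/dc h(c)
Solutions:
 h(c) = C1 + c^4/2 - 4*c^3/3 + 3*cos(2*c)/2


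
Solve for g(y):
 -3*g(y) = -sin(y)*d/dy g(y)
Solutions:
 g(y) = C1*(cos(y) - 1)^(3/2)/(cos(y) + 1)^(3/2)


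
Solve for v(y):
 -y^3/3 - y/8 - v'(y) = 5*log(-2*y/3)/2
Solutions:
 v(y) = C1 - y^4/12 - y^2/16 - 5*y*log(-y)/2 + 5*y*(-log(2) + 1 + log(3))/2


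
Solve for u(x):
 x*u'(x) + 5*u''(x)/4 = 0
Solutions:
 u(x) = C1 + C2*erf(sqrt(10)*x/5)


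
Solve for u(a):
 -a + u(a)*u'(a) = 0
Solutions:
 u(a) = -sqrt(C1 + a^2)
 u(a) = sqrt(C1 + a^2)


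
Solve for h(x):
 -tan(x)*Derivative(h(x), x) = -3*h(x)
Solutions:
 h(x) = C1*sin(x)^3


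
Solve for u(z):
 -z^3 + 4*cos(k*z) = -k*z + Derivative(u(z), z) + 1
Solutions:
 u(z) = C1 + k*z^2/2 - z^4/4 - z + 4*sin(k*z)/k


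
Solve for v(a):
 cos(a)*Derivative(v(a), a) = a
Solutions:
 v(a) = C1 + Integral(a/cos(a), a)


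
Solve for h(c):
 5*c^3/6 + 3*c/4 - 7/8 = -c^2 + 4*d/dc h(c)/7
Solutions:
 h(c) = C1 + 35*c^4/96 + 7*c^3/12 + 21*c^2/32 - 49*c/32


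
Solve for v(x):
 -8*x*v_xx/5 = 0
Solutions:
 v(x) = C1 + C2*x


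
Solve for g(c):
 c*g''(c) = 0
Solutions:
 g(c) = C1 + C2*c


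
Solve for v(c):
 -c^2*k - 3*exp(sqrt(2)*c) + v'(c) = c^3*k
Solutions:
 v(c) = C1 + c^4*k/4 + c^3*k/3 + 3*sqrt(2)*exp(sqrt(2)*c)/2


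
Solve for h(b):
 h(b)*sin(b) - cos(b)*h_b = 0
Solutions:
 h(b) = C1/cos(b)


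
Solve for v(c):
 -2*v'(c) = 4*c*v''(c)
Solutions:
 v(c) = C1 + C2*sqrt(c)


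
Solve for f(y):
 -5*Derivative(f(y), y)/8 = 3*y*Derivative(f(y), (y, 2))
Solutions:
 f(y) = C1 + C2*y^(19/24)


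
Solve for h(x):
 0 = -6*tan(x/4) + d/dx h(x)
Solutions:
 h(x) = C1 - 24*log(cos(x/4))


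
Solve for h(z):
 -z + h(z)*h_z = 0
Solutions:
 h(z) = -sqrt(C1 + z^2)
 h(z) = sqrt(C1 + z^2)


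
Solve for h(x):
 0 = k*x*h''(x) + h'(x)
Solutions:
 h(x) = C1 + x^(((re(k) - 1)*re(k) + im(k)^2)/(re(k)^2 + im(k)^2))*(C2*sin(log(x)*Abs(im(k))/(re(k)^2 + im(k)^2)) + C3*cos(log(x)*im(k)/(re(k)^2 + im(k)^2)))


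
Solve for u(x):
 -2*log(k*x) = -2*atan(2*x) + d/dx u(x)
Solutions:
 u(x) = C1 - 2*x*log(k*x) + 2*x*atan(2*x) + 2*x - log(4*x^2 + 1)/2


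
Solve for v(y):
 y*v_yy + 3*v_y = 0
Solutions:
 v(y) = C1 + C2/y^2


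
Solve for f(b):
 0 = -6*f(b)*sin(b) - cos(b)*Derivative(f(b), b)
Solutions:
 f(b) = C1*cos(b)^6


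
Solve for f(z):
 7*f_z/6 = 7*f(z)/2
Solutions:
 f(z) = C1*exp(3*z)


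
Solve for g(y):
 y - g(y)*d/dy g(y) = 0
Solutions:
 g(y) = -sqrt(C1 + y^2)
 g(y) = sqrt(C1 + y^2)


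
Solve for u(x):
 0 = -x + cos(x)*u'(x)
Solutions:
 u(x) = C1 + Integral(x/cos(x), x)


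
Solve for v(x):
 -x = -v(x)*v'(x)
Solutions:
 v(x) = -sqrt(C1 + x^2)
 v(x) = sqrt(C1 + x^2)


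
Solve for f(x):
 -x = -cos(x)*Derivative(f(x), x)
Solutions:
 f(x) = C1 + Integral(x/cos(x), x)


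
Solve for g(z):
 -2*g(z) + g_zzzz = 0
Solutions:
 g(z) = C1*exp(-2^(1/4)*z) + C2*exp(2^(1/4)*z) + C3*sin(2^(1/4)*z) + C4*cos(2^(1/4)*z)


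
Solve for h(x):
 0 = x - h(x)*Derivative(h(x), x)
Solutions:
 h(x) = -sqrt(C1 + x^2)
 h(x) = sqrt(C1 + x^2)


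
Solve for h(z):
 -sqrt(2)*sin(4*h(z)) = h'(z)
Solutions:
 h(z) = -acos((-C1 - exp(8*sqrt(2)*z))/(C1 - exp(8*sqrt(2)*z)))/4 + pi/2
 h(z) = acos((-C1 - exp(8*sqrt(2)*z))/(C1 - exp(8*sqrt(2)*z)))/4


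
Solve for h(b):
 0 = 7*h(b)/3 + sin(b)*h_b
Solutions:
 h(b) = C1*(cos(b) + 1)^(7/6)/(cos(b) - 1)^(7/6)


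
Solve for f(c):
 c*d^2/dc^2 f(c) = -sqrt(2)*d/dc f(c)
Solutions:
 f(c) = C1 + C2*c^(1 - sqrt(2))


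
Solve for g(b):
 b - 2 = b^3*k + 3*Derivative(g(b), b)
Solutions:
 g(b) = C1 - b^4*k/12 + b^2/6 - 2*b/3


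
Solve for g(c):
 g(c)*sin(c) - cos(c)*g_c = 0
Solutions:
 g(c) = C1/cos(c)


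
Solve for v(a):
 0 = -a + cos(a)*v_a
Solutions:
 v(a) = C1 + Integral(a/cos(a), a)


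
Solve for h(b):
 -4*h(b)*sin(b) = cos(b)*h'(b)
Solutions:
 h(b) = C1*cos(b)^4


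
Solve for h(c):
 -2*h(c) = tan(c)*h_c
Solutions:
 h(c) = C1/sin(c)^2


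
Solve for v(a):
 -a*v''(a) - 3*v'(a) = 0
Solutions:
 v(a) = C1 + C2/a^2


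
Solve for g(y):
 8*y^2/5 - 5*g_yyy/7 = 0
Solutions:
 g(y) = C1 + C2*y + C3*y^2 + 14*y^5/375


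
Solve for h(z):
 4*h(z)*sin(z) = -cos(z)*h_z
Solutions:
 h(z) = C1*cos(z)^4


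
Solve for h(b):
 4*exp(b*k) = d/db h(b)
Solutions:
 h(b) = C1 + 4*exp(b*k)/k


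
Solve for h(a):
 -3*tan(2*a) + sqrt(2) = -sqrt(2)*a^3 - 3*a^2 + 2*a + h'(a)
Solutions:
 h(a) = C1 + sqrt(2)*a^4/4 + a^3 - a^2 + sqrt(2)*a + 3*log(cos(2*a))/2


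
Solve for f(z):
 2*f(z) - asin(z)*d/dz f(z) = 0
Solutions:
 f(z) = C1*exp(2*Integral(1/asin(z), z))


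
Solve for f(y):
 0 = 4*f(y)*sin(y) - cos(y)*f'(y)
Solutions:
 f(y) = C1/cos(y)^4


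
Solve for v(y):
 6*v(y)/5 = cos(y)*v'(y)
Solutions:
 v(y) = C1*(sin(y) + 1)^(3/5)/(sin(y) - 1)^(3/5)


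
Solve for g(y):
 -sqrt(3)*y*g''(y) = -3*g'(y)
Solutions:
 g(y) = C1 + C2*y^(1 + sqrt(3))


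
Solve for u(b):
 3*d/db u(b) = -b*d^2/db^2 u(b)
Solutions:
 u(b) = C1 + C2/b^2


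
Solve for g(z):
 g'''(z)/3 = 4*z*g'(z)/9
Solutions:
 g(z) = C1 + Integral(C2*airyai(6^(2/3)*z/3) + C3*airybi(6^(2/3)*z/3), z)


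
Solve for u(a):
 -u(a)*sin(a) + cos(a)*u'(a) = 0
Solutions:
 u(a) = C1/cos(a)


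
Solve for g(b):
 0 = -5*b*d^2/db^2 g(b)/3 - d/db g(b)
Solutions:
 g(b) = C1 + C2*b^(2/5)


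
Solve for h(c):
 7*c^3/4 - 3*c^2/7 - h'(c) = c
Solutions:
 h(c) = C1 + 7*c^4/16 - c^3/7 - c^2/2


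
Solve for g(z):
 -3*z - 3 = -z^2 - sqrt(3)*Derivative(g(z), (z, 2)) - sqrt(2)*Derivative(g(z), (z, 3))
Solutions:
 g(z) = C1 + C2*z + C3*exp(-sqrt(6)*z/2) - sqrt(3)*z^4/36 + z^3*(2*sqrt(2) + 3*sqrt(3))/18 + z^2*(-9*sqrt(2) + 5*sqrt(3))/18


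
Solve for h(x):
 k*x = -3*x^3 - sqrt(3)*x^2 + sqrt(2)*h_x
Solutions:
 h(x) = C1 + sqrt(2)*k*x^2/4 + 3*sqrt(2)*x^4/8 + sqrt(6)*x^3/6


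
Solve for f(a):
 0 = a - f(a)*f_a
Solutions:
 f(a) = -sqrt(C1 + a^2)
 f(a) = sqrt(C1 + a^2)


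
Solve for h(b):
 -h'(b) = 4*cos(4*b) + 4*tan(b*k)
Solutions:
 h(b) = C1 - 4*Piecewise((-log(cos(b*k))/k, Ne(k, 0)), (0, True)) - sin(4*b)


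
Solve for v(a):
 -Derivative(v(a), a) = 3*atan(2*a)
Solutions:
 v(a) = C1 - 3*a*atan(2*a) + 3*log(4*a^2 + 1)/4


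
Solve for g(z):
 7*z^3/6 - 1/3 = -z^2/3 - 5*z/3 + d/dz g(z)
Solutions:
 g(z) = C1 + 7*z^4/24 + z^3/9 + 5*z^2/6 - z/3


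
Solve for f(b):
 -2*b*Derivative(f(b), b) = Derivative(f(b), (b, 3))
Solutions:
 f(b) = C1 + Integral(C2*airyai(-2^(1/3)*b) + C3*airybi(-2^(1/3)*b), b)


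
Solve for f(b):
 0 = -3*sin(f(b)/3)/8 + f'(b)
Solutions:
 -3*b/8 + 3*log(cos(f(b)/3) - 1)/2 - 3*log(cos(f(b)/3) + 1)/2 = C1


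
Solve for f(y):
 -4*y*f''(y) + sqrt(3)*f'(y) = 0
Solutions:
 f(y) = C1 + C2*y^(sqrt(3)/4 + 1)


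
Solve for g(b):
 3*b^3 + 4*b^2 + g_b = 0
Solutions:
 g(b) = C1 - 3*b^4/4 - 4*b^3/3


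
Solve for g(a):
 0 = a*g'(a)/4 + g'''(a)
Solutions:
 g(a) = C1 + Integral(C2*airyai(-2^(1/3)*a/2) + C3*airybi(-2^(1/3)*a/2), a)


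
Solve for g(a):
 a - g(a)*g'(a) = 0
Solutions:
 g(a) = -sqrt(C1 + a^2)
 g(a) = sqrt(C1 + a^2)


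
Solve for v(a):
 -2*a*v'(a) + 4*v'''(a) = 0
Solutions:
 v(a) = C1 + Integral(C2*airyai(2^(2/3)*a/2) + C3*airybi(2^(2/3)*a/2), a)


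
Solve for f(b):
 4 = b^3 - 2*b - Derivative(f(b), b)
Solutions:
 f(b) = C1 + b^4/4 - b^2 - 4*b


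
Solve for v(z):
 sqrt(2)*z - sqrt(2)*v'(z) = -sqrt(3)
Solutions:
 v(z) = C1 + z^2/2 + sqrt(6)*z/2


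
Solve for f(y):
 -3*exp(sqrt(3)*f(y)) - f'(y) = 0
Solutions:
 f(y) = sqrt(3)*(2*log(1/(C1 + 3*y)) - log(3))/6


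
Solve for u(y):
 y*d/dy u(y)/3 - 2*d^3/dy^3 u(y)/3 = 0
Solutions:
 u(y) = C1 + Integral(C2*airyai(2^(2/3)*y/2) + C3*airybi(2^(2/3)*y/2), y)


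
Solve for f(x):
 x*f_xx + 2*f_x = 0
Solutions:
 f(x) = C1 + C2/x


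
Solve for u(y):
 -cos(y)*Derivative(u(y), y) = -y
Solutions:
 u(y) = C1 + Integral(y/cos(y), y)


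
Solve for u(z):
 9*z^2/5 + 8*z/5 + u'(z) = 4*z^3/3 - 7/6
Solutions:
 u(z) = C1 + z^4/3 - 3*z^3/5 - 4*z^2/5 - 7*z/6


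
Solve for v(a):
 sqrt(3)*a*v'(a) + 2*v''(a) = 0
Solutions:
 v(a) = C1 + C2*erf(3^(1/4)*a/2)


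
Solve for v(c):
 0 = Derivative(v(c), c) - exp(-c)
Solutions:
 v(c) = C1 - exp(-c)


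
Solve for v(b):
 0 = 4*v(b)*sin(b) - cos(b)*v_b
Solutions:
 v(b) = C1/cos(b)^4


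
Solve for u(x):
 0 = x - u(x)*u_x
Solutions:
 u(x) = -sqrt(C1 + x^2)
 u(x) = sqrt(C1 + x^2)


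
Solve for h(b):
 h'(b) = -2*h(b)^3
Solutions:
 h(b) = -sqrt(2)*sqrt(-1/(C1 - 2*b))/2
 h(b) = sqrt(2)*sqrt(-1/(C1 - 2*b))/2


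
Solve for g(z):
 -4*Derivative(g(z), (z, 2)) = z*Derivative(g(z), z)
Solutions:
 g(z) = C1 + C2*erf(sqrt(2)*z/4)


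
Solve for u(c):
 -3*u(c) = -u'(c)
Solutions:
 u(c) = C1*exp(3*c)


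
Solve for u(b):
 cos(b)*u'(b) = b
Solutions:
 u(b) = C1 + Integral(b/cos(b), b)


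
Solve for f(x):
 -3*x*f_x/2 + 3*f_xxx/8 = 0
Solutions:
 f(x) = C1 + Integral(C2*airyai(2^(2/3)*x) + C3*airybi(2^(2/3)*x), x)


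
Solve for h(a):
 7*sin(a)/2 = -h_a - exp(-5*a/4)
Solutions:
 h(a) = C1 + 7*cos(a)/2 + 4*exp(-5*a/4)/5


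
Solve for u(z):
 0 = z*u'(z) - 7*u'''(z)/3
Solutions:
 u(z) = C1 + Integral(C2*airyai(3^(1/3)*7^(2/3)*z/7) + C3*airybi(3^(1/3)*7^(2/3)*z/7), z)


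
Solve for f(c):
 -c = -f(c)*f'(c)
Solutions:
 f(c) = -sqrt(C1 + c^2)
 f(c) = sqrt(C1 + c^2)


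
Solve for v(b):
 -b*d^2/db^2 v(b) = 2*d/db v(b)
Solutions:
 v(b) = C1 + C2/b


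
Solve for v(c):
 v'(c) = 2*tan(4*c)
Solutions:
 v(c) = C1 - log(cos(4*c))/2


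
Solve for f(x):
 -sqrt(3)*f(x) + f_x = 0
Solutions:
 f(x) = C1*exp(sqrt(3)*x)


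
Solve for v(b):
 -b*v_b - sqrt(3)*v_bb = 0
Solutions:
 v(b) = C1 + C2*erf(sqrt(2)*3^(3/4)*b/6)


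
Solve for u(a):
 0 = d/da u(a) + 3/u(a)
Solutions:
 u(a) = -sqrt(C1 - 6*a)
 u(a) = sqrt(C1 - 6*a)


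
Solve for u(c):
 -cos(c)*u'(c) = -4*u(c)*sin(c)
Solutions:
 u(c) = C1/cos(c)^4


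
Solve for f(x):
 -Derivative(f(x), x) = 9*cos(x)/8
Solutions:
 f(x) = C1 - 9*sin(x)/8


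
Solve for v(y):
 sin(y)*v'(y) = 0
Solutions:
 v(y) = C1


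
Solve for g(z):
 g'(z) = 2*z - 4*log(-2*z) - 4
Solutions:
 g(z) = C1 + z^2 - 4*z*log(-z) - 4*z*log(2)


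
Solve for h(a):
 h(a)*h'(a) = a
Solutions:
 h(a) = -sqrt(C1 + a^2)
 h(a) = sqrt(C1 + a^2)


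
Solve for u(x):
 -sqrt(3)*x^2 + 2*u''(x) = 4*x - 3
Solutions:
 u(x) = C1 + C2*x + sqrt(3)*x^4/24 + x^3/3 - 3*x^2/4


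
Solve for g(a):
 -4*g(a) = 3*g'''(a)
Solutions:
 g(a) = C3*exp(-6^(2/3)*a/3) + (C1*sin(2^(2/3)*3^(1/6)*a/2) + C2*cos(2^(2/3)*3^(1/6)*a/2))*exp(6^(2/3)*a/6)


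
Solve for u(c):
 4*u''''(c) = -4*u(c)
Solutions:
 u(c) = (C1*sin(sqrt(2)*c/2) + C2*cos(sqrt(2)*c/2))*exp(-sqrt(2)*c/2) + (C3*sin(sqrt(2)*c/2) + C4*cos(sqrt(2)*c/2))*exp(sqrt(2)*c/2)


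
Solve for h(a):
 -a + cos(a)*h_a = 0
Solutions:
 h(a) = C1 + Integral(a/cos(a), a)


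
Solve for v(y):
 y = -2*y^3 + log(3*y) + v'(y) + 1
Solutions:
 v(y) = C1 + y^4/2 + y^2/2 - y*log(y) - y*log(3)


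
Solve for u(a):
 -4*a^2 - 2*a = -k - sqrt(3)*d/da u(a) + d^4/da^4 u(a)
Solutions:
 u(a) = C1 + C4*exp(3^(1/6)*a) + 4*sqrt(3)*a^3/9 + sqrt(3)*a^2/3 - sqrt(3)*a*k/3 + (C2*sin(3^(2/3)*a/2) + C3*cos(3^(2/3)*a/2))*exp(-3^(1/6)*a/2)


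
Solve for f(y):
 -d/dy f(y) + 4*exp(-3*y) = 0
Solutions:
 f(y) = C1 - 4*exp(-3*y)/3


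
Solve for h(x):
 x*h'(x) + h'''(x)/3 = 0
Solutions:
 h(x) = C1 + Integral(C2*airyai(-3^(1/3)*x) + C3*airybi(-3^(1/3)*x), x)


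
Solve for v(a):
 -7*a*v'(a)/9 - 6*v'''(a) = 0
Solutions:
 v(a) = C1 + Integral(C2*airyai(-2^(2/3)*7^(1/3)*a/6) + C3*airybi(-2^(2/3)*7^(1/3)*a/6), a)


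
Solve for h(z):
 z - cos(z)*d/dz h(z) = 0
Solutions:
 h(z) = C1 + Integral(z/cos(z), z)


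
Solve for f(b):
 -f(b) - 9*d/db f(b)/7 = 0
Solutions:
 f(b) = C1*exp(-7*b/9)


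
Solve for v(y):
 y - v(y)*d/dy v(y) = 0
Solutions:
 v(y) = -sqrt(C1 + y^2)
 v(y) = sqrt(C1 + y^2)


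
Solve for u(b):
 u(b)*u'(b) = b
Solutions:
 u(b) = -sqrt(C1 + b^2)
 u(b) = sqrt(C1 + b^2)


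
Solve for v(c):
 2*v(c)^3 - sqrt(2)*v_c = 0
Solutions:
 v(c) = -sqrt(2)*sqrt(-1/(C1 + sqrt(2)*c))/2
 v(c) = sqrt(2)*sqrt(-1/(C1 + sqrt(2)*c))/2


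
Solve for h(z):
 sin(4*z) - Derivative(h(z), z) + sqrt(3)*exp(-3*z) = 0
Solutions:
 h(z) = C1 - cos(4*z)/4 - sqrt(3)*exp(-3*z)/3


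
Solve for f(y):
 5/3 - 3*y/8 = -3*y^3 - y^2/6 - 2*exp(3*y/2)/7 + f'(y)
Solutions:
 f(y) = C1 + 3*y^4/4 + y^3/18 - 3*y^2/16 + 5*y/3 + 4*exp(3*y/2)/21


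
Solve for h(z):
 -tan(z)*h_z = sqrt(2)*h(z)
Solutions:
 h(z) = C1/sin(z)^(sqrt(2))


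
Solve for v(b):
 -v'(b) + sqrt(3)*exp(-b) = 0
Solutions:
 v(b) = C1 - sqrt(3)*exp(-b)


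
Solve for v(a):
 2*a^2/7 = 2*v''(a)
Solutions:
 v(a) = C1 + C2*a + a^4/84


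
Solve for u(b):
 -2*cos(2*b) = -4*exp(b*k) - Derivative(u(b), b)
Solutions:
 u(b) = C1 + sin(2*b) - 4*exp(b*k)/k


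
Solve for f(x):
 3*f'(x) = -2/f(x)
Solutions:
 f(x) = -sqrt(C1 - 12*x)/3
 f(x) = sqrt(C1 - 12*x)/3


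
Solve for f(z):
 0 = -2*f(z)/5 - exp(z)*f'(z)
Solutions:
 f(z) = C1*exp(2*exp(-z)/5)


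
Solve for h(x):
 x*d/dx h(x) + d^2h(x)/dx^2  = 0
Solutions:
 h(x) = C1 + C2*erf(sqrt(2)*x/2)


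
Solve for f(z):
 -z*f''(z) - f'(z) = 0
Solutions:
 f(z) = C1 + C2*log(z)


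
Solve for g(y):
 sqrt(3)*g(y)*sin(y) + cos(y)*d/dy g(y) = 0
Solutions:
 g(y) = C1*cos(y)^(sqrt(3))


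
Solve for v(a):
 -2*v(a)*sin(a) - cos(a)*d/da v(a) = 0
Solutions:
 v(a) = C1*cos(a)^2


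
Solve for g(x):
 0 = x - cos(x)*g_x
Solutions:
 g(x) = C1 + Integral(x/cos(x), x)


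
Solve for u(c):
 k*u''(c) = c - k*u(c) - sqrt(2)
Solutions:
 u(c) = C1*exp(-I*c) + C2*exp(I*c) + c/k - sqrt(2)/k


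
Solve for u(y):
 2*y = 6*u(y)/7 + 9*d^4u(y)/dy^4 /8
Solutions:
 u(y) = 7*y/3 + (C1*sin(sqrt(2)*21^(3/4)*y/21) + C2*cos(sqrt(2)*21^(3/4)*y/21))*exp(-sqrt(2)*21^(3/4)*y/21) + (C3*sin(sqrt(2)*21^(3/4)*y/21) + C4*cos(sqrt(2)*21^(3/4)*y/21))*exp(sqrt(2)*21^(3/4)*y/21)


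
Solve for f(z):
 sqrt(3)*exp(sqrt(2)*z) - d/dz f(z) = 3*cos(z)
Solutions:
 f(z) = C1 + sqrt(6)*exp(sqrt(2)*z)/2 - 3*sin(z)


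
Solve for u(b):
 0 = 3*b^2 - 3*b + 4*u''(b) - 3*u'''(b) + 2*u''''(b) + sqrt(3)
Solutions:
 u(b) = C1 + C2*b - b^4/16 - b^3/16 + b^2*(15 - 8*sqrt(3))/64 + (C3*sin(sqrt(23)*b/4) + C4*cos(sqrt(23)*b/4))*exp(3*b/4)


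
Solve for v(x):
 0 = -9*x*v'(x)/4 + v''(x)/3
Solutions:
 v(x) = C1 + C2*erfi(3*sqrt(6)*x/4)


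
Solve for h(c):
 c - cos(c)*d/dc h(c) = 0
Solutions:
 h(c) = C1 + Integral(c/cos(c), c)


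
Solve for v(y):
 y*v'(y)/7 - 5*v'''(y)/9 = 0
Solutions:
 v(y) = C1 + Integral(C2*airyai(105^(2/3)*y/35) + C3*airybi(105^(2/3)*y/35), y)


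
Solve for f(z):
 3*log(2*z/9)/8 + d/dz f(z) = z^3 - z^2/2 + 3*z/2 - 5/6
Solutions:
 f(z) = C1 + z^4/4 - z^3/6 + 3*z^2/4 - 3*z*log(z)/8 - 11*z/24 - 3*z*log(2)/8 + 3*z*log(3)/4


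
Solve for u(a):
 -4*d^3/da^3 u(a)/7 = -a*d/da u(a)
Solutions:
 u(a) = C1 + Integral(C2*airyai(14^(1/3)*a/2) + C3*airybi(14^(1/3)*a/2), a)


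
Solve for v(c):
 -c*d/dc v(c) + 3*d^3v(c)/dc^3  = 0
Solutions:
 v(c) = C1 + Integral(C2*airyai(3^(2/3)*c/3) + C3*airybi(3^(2/3)*c/3), c)


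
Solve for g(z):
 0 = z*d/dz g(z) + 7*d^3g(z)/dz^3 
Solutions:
 g(z) = C1 + Integral(C2*airyai(-7^(2/3)*z/7) + C3*airybi(-7^(2/3)*z/7), z)


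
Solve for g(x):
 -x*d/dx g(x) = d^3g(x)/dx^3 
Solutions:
 g(x) = C1 + Integral(C2*airyai(-x) + C3*airybi(-x), x)


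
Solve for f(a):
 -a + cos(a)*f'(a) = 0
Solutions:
 f(a) = C1 + Integral(a/cos(a), a)


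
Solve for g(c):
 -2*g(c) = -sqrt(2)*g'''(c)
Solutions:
 g(c) = C3*exp(2^(1/6)*c) + (C1*sin(2^(1/6)*sqrt(3)*c/2) + C2*cos(2^(1/6)*sqrt(3)*c/2))*exp(-2^(1/6)*c/2)


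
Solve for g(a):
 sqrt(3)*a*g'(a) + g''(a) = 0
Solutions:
 g(a) = C1 + C2*erf(sqrt(2)*3^(1/4)*a/2)


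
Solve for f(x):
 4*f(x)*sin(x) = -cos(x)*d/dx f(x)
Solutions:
 f(x) = C1*cos(x)^4


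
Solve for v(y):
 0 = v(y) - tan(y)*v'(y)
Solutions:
 v(y) = C1*sin(y)


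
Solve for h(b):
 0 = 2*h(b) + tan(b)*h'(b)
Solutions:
 h(b) = C1/sin(b)^2


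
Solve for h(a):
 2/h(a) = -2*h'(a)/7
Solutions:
 h(a) = -sqrt(C1 - 14*a)
 h(a) = sqrt(C1 - 14*a)


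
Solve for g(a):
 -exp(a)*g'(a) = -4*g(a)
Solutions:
 g(a) = C1*exp(-4*exp(-a))


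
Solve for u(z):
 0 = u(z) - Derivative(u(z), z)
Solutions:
 u(z) = C1*exp(z)


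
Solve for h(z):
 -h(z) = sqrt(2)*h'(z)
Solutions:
 h(z) = C1*exp(-sqrt(2)*z/2)


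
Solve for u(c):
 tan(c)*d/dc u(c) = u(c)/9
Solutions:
 u(c) = C1*sin(c)^(1/9)


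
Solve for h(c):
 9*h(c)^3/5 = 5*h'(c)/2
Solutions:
 h(c) = -5*sqrt(2)*sqrt(-1/(C1 + 18*c))/2
 h(c) = 5*sqrt(2)*sqrt(-1/(C1 + 18*c))/2


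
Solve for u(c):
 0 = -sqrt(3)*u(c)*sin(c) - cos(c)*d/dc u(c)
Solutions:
 u(c) = C1*cos(c)^(sqrt(3))


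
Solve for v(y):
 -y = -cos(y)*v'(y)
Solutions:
 v(y) = C1 + Integral(y/cos(y), y)


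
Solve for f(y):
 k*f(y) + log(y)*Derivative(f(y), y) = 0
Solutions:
 f(y) = C1*exp(-k*li(y))


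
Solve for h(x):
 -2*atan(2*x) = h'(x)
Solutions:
 h(x) = C1 - 2*x*atan(2*x) + log(4*x^2 + 1)/2


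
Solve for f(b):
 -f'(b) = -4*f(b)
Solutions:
 f(b) = C1*exp(4*b)


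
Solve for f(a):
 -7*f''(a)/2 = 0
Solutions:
 f(a) = C1 + C2*a


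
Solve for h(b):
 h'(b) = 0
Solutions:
 h(b) = C1


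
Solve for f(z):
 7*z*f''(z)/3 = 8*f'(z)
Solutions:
 f(z) = C1 + C2*z^(31/7)


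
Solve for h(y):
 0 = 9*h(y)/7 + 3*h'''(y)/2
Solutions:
 h(y) = C3*exp(-6^(1/3)*7^(2/3)*y/7) + (C1*sin(2^(1/3)*3^(5/6)*7^(2/3)*y/14) + C2*cos(2^(1/3)*3^(5/6)*7^(2/3)*y/14))*exp(6^(1/3)*7^(2/3)*y/14)


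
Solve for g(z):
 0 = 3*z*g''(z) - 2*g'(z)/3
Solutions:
 g(z) = C1 + C2*z^(11/9)


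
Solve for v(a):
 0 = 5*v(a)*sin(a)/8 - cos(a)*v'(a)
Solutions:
 v(a) = C1/cos(a)^(5/8)


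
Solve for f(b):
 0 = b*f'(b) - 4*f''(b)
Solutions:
 f(b) = C1 + C2*erfi(sqrt(2)*b/4)


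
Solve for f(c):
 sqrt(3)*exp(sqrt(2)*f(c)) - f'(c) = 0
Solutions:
 f(c) = sqrt(2)*(2*log(-1/(C1 + sqrt(3)*c)) - log(2))/4


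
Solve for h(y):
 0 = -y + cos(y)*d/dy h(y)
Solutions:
 h(y) = C1 + Integral(y/cos(y), y)


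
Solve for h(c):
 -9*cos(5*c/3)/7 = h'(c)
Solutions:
 h(c) = C1 - 27*sin(5*c/3)/35


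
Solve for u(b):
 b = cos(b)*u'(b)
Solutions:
 u(b) = C1 + Integral(b/cos(b), b)


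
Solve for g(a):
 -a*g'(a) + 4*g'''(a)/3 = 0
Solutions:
 g(a) = C1 + Integral(C2*airyai(6^(1/3)*a/2) + C3*airybi(6^(1/3)*a/2), a)


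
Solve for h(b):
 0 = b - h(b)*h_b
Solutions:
 h(b) = -sqrt(C1 + b^2)
 h(b) = sqrt(C1 + b^2)


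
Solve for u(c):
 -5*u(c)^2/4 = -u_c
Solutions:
 u(c) = -4/(C1 + 5*c)


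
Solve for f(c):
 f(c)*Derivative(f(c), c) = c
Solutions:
 f(c) = -sqrt(C1 + c^2)
 f(c) = sqrt(C1 + c^2)


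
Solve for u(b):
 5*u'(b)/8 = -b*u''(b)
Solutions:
 u(b) = C1 + C2*b^(3/8)


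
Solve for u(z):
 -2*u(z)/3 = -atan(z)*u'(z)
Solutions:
 u(z) = C1*exp(2*Integral(1/atan(z), z)/3)


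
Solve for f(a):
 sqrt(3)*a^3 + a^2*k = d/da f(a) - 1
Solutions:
 f(a) = C1 + sqrt(3)*a^4/4 + a^3*k/3 + a


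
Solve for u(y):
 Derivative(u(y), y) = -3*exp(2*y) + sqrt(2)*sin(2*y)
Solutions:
 u(y) = C1 - 3*exp(2*y)/2 - sqrt(2)*cos(2*y)/2


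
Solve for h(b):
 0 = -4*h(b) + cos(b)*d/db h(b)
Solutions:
 h(b) = C1*(sin(b)^2 + 2*sin(b) + 1)/(sin(b)^2 - 2*sin(b) + 1)


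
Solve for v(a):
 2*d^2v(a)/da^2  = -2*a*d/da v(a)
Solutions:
 v(a) = C1 + C2*erf(sqrt(2)*a/2)


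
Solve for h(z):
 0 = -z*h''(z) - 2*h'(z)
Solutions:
 h(z) = C1 + C2/z


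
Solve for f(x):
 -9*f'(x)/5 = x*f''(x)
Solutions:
 f(x) = C1 + C2/x^(4/5)


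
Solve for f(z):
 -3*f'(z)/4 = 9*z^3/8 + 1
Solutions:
 f(z) = C1 - 3*z^4/8 - 4*z/3


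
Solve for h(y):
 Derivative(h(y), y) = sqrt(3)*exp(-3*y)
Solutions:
 h(y) = C1 - sqrt(3)*exp(-3*y)/3


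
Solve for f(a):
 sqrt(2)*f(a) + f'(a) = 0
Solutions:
 f(a) = C1*exp(-sqrt(2)*a)


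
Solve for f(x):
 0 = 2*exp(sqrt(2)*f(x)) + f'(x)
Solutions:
 f(x) = sqrt(2)*(2*log(1/(C1 + 2*x)) - log(2))/4


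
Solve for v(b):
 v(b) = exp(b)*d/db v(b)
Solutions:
 v(b) = C1*exp(-exp(-b))


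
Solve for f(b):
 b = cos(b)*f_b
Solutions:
 f(b) = C1 + Integral(b/cos(b), b)


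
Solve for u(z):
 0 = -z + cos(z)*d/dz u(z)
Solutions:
 u(z) = C1 + Integral(z/cos(z), z)


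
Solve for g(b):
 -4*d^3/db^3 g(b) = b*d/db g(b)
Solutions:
 g(b) = C1 + Integral(C2*airyai(-2^(1/3)*b/2) + C3*airybi(-2^(1/3)*b/2), b)


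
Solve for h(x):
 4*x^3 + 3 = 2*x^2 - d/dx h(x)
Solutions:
 h(x) = C1 - x^4 + 2*x^3/3 - 3*x


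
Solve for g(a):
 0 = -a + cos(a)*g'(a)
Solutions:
 g(a) = C1 + Integral(a/cos(a), a)


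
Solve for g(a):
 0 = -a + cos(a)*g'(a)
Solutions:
 g(a) = C1 + Integral(a/cos(a), a)


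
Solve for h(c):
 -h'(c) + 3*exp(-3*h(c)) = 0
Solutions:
 h(c) = log(C1 + 9*c)/3
 h(c) = log((-3^(1/3) - 3^(5/6)*I)*(C1 + 3*c)^(1/3)/2)
 h(c) = log((-3^(1/3) + 3^(5/6)*I)*(C1 + 3*c)^(1/3)/2)


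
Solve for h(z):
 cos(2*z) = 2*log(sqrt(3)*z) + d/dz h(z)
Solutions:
 h(z) = C1 - 2*z*log(z) - z*log(3) + 2*z + sin(2*z)/2


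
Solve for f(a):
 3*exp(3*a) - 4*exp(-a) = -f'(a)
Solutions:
 f(a) = C1 - exp(3*a) - 4*exp(-a)


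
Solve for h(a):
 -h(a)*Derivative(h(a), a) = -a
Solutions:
 h(a) = -sqrt(C1 + a^2)
 h(a) = sqrt(C1 + a^2)


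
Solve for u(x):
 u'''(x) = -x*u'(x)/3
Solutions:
 u(x) = C1 + Integral(C2*airyai(-3^(2/3)*x/3) + C3*airybi(-3^(2/3)*x/3), x)


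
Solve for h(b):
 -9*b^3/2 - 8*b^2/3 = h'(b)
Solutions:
 h(b) = C1 - 9*b^4/8 - 8*b^3/9


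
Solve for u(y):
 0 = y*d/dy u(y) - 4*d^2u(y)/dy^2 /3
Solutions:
 u(y) = C1 + C2*erfi(sqrt(6)*y/4)


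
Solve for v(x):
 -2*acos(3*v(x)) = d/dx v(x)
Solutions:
 Integral(1/acos(3*_y), (_y, v(x))) = C1 - 2*x


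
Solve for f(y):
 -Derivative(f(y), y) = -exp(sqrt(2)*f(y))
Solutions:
 f(y) = sqrt(2)*(2*log(-1/(C1 + y)) - log(2))/4


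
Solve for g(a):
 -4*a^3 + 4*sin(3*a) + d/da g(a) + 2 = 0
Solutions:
 g(a) = C1 + a^4 - 2*a + 4*cos(3*a)/3


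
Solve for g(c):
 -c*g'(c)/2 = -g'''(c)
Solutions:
 g(c) = C1 + Integral(C2*airyai(2^(2/3)*c/2) + C3*airybi(2^(2/3)*c/2), c)


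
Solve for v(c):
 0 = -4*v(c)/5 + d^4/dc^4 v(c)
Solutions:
 v(c) = C1*exp(-sqrt(2)*5^(3/4)*c/5) + C2*exp(sqrt(2)*5^(3/4)*c/5) + C3*sin(sqrt(2)*5^(3/4)*c/5) + C4*cos(sqrt(2)*5^(3/4)*c/5)


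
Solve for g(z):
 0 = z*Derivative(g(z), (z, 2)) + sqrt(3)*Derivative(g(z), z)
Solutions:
 g(z) = C1 + C2*z^(1 - sqrt(3))


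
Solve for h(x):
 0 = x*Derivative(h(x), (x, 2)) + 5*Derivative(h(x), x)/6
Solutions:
 h(x) = C1 + C2*x^(1/6)


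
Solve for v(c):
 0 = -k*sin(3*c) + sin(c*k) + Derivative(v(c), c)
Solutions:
 v(c) = C1 - k*cos(3*c)/3 + cos(c*k)/k
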